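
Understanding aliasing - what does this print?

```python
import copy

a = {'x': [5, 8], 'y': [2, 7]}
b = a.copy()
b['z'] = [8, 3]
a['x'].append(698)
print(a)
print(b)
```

Key concept: shallow copy of dict with mutable values.
Step by step:
`a = {'x': [5, 8], 'y': [2, 7]}` → a = {'x': [5, 8], 'y': [2, 7]}
`b = a.copy()` → b = {'x': [5, 8], 'y': [2, 7]}
`b['z'] = [8, 3]` → b = {'x': [5, 8], 'y': [2, 7], 'z': [8, 3]}
`a['x'].append(698)` → a = {'x': [5, 8, 698], 'y': [2, 7]}; b = {'x': [5, 8, 698], 'y': [2, 7], 'z': [8, 3]}
`print(a)` → prints {'x': [5, 8, 698], 'y': [2, 7]}
`print(b)` → prints {'x': [5, 8, 698], 'y': [2, 7], 'z': [8, 3]}

Answer:
{'x': [5, 8, 698], 'y': [2, 7]}
{'x': [5, 8, 698], 'y': [2, 7], 'z': [8, 3]}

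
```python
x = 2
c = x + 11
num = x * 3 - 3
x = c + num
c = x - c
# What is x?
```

Trace:
`x = 2` → x = 2
`c = x + 11` → c = 13
`num = x * 3 - 3` → num = 3
`x = c + num` → x = 16
`c = x - c` → c = 3
So x = 16

Answer: 16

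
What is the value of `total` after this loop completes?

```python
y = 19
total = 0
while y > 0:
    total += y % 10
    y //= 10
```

Sum digits of 19
`total` takes the values: 0 → 9 → 10

Answer: 10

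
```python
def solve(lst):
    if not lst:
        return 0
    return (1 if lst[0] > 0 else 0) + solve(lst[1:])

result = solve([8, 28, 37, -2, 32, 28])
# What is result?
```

Count of positive elements in [8, 28, 37, -2, 32, 28] = 5

Answer: 5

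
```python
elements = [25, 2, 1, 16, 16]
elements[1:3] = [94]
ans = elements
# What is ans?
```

Trace:
`elements = [25, 2, 1, 16, 16]` → elements = [25, 2, 1, 16, 16]
`elements[1:3] = [94]` → elements = [25, 94, 16, 16]
`ans = elements` → ans = [25, 94, 16, 16]
So ans = [25, 94, 16, 16]

Answer: [25, 94, 16, 16]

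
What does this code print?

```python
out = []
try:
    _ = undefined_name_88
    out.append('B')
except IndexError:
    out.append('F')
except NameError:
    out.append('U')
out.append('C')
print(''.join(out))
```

Execution trace: 'U' (except NameError) → 'C' (after the try/except). Output: UC

Answer: UC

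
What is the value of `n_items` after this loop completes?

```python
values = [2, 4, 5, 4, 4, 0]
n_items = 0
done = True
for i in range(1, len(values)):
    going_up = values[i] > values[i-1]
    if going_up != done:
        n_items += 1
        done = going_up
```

Count direction changes in [2, 4, 5, 4, 4, 0]
`n_items` takes the values: 0 → 1

Answer: 1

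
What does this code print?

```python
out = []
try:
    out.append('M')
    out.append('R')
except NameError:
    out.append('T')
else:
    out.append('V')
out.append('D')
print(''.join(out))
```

Execution trace: 'M' (try body) → 'R' (try body, no exception) → 'V' (else) → 'D' (after the try/except). Output: MRVD

Answer: MRVD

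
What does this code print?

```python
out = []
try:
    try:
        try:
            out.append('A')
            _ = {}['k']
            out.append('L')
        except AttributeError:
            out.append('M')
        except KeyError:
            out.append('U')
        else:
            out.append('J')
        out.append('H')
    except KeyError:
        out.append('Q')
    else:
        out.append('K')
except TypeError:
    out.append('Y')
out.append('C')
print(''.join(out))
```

Execution trace: 'A' (inner try body) → 'U' (inner except KeyError) → 'H' (try body, no exception) → 'K' (else) → 'C' (after the try/except). Output: AUHKC

Answer: AUHKC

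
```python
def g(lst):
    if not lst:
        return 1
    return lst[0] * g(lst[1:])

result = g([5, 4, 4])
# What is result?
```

Product over [5, 4, 4] = 5 * 4 * 4 = 80

Answer: 80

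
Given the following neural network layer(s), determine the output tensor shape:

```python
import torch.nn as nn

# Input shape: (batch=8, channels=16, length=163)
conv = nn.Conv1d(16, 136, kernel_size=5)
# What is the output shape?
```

Input: (8, 16, 163) -> Output: (8, 136, 159)

Answer: (8, 136, 159)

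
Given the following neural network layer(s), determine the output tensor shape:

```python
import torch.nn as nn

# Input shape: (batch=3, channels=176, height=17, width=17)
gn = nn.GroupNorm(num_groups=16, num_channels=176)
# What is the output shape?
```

Input: (3, 176, 17, 17) -> Output: (3, 176, 17, 17)

Answer: (3, 176, 17, 17)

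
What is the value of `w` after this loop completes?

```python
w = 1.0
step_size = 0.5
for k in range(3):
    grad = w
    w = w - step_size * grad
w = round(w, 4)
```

Gradient descent: w = 1.0 * (1 - 0.5)^3
`w` takes the values: 1.0 → 0.5 → 0.25 → 0.125

Answer: 0.125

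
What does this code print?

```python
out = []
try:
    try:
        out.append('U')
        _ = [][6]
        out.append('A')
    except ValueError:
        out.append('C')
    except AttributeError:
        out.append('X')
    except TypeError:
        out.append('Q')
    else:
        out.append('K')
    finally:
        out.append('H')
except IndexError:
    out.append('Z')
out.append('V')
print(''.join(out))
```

Execution trace: 'U' (try body) → 'H' (finally) → 'Z' (outer except IndexError) → 'V' (after the try/except). Output: UHZV

Answer: UHZV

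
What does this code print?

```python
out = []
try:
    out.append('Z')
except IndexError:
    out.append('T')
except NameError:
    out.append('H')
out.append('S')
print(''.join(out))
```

Execution trace: 'Z' (try body, no exception) → 'S' (after the try/except). Output: ZS

Answer: ZS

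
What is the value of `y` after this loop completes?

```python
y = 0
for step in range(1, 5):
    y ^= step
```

XOR of 1 to 4
`y` takes the values: 0 → 1 → 3 → 0 → 4

Answer: 4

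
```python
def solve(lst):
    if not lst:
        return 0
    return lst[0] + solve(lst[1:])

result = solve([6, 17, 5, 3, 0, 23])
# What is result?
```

6 + 17 + 5 + 3 + 0 + 23 + 0 = 54

Answer: 54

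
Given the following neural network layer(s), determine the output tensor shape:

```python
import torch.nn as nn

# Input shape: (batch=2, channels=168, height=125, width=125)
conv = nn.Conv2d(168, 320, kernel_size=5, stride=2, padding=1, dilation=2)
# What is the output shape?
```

Input: (2, 168, 125, 125) -> Output: (2, 320, 60, 60)

Answer: (2, 320, 60, 60)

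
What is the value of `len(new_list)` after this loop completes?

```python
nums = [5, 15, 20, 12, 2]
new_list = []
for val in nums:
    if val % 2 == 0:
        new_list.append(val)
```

Count even numbers in [5, 15, 20, 12, 2]
`new_list` takes the values: [] → [20] → [20, 12] → [20, 12, 2]
So `len(new_list)` = 3

Answer: 3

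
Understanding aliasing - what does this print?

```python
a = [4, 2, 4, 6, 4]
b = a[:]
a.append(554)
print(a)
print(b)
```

Key concept: slice [:] creates copy.
Step by step:
`a = [4, 2, 4, 6, 4]` → a = [4, 2, 4, 6, 4]
`b = a[:]` → b = [4, 2, 4, 6, 4]
`a.append(554)` → a = [4, 2, 4, 6, 4, 554]
`print(a)` → prints [4, 2, 4, 6, 4, 554]
`print(b)` → prints [4, 2, 4, 6, 4]

Answer:
[4, 2, 4, 6, 4, 554]
[4, 2, 4, 6, 4]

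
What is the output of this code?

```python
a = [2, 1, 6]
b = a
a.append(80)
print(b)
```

Key concept: basic list aliasing.
Step by step:
`a = [2, 1, 6]` → a = [2, 1, 6]
`b = a` → b = [2, 1, 6] (same object as a)
`a.append(80)` → a = [2, 1, 6, 80] (same object as b); b = [2, 1, 6, 80] (same object as a)
`print(b)` → prints [2, 1, 6, 80]

Answer: [2, 1, 6, 80]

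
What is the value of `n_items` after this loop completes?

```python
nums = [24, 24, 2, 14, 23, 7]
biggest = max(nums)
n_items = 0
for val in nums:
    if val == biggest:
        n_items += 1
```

Count of max value 24 in [24, 24, 2, 14, 23, 7]
`n_items` takes the values: 0 → 1 → 2

Answer: 2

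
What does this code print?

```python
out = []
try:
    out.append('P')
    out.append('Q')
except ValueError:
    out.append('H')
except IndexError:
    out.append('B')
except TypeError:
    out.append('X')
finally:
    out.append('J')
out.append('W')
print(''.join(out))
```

Execution trace: 'P' (try body) → 'Q' (try body, no exception) → 'J' (finally) → 'W' (after the try/except). Output: PQJW

Answer: PQJW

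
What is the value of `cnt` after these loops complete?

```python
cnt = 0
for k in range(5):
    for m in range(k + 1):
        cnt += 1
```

Triangle: 1 + 2 + ... + 5
`cnt` takes the values: 0 → 1 → 2 → 3 → 4 → 5 → 6 → 7 → 8 → 9 → 10 → 11 → 12 → 13 → 14 → 15

Answer: 15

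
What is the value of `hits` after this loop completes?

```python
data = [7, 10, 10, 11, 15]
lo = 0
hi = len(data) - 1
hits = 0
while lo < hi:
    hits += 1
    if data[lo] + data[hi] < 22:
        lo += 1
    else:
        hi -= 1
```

Steps to find pair summing to 22
`hits` takes the values: 0 → 1 → 2 → 3 → 4

Answer: 4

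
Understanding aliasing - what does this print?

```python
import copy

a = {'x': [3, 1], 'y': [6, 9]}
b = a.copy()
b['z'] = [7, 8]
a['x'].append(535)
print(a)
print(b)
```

Key concept: shallow copy of dict with mutable values.
Step by step:
`a = {'x': [3, 1], 'y': [6, 9]}` → a = {'x': [3, 1], 'y': [6, 9]}
`b = a.copy()` → b = {'x': [3, 1], 'y': [6, 9]}
`b['z'] = [7, 8]` → b = {'x': [3, 1], 'y': [6, 9], 'z': [7, 8]}
`a['x'].append(535)` → a = {'x': [3, 1, 535], 'y': [6, 9]}; b = {'x': [3, 1, 535], 'y': [6, 9], 'z': [7, 8]}
`print(a)` → prints {'x': [3, 1, 535], 'y': [6, 9]}
`print(b)` → prints {'x': [3, 1, 535], 'y': [6, 9], 'z': [7, 8]}

Answer:
{'x': [3, 1, 535], 'y': [6, 9]}
{'x': [3, 1, 535], 'y': [6, 9], 'z': [7, 8]}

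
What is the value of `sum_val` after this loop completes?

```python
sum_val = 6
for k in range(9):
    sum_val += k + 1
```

Start at 6, add 1 to 9 = 51
`sum_val` takes the values: 6 → 7 → 9 → 12 → 16 → 21 → 27 → 34 → 42 → 51

Answer: 51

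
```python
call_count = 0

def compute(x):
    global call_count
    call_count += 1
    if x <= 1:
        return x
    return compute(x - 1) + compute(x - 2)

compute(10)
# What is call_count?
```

Calls(x) = 1 + Calls(x-1) + Calls(x-2); Calls(0)=Calls(1)=1. For x=10 this gives 177.

Answer: 177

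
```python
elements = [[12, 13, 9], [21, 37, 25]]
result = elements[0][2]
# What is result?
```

Trace:
`elements = [[12, 13, 9], [21, 37, 25]]` → elements = [[12, 13, 9], [21, 37, 25]]
`result = elements[0][2]` → result = 9
So result = 9

Answer: 9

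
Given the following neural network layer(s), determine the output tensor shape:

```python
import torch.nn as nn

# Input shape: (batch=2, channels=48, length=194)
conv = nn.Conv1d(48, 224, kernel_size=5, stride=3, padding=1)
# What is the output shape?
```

Input: (2, 48, 194) -> Output: (2, 224, 64)

Answer: (2, 224, 64)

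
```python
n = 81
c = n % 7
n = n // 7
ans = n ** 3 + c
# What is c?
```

Trace:
`n = 81` → n = 81
`c = n % 7` → c = 4
`n = n // 7` → n = 11
`ans = n ** 3 + c` → ans = 1335
So c = 4

Answer: 4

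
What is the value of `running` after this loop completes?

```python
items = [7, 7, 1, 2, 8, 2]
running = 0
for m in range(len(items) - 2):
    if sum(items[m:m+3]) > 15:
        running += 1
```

Count windows with sum > 15
`running` takes the values: 0

Answer: 0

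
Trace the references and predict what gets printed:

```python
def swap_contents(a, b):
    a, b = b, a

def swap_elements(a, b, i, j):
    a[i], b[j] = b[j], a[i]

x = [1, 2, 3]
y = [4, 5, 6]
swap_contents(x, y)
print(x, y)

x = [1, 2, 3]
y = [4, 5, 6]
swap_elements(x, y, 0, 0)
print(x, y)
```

Key concept: parameter rebinding vs mutation.
Step by step:
`x = [1, 2, 3]` → x = [1, 2, 3]
`y = [4, 5, 6]` → y = [4, 5, 6]
`swap_contents(x, y)` → no visible change to tracked variables
`print(x, y)` → prints [1, 2, 3] [4, 5, 6]
`x = [1, 2, 3]` → x = [1, 2, 3]
`y = [4, 5, 6]` → y = [4, 5, 6]
`swap_elements(x, y, 0, 0)` → x = [4, 2, 3]; y = [1, 5, 6]
`print(x, y)` → prints [4, 2, 3] [1, 5, 6]

Answer:
[1, 2, 3] [4, 5, 6]
[4, 2, 3] [1, 5, 6]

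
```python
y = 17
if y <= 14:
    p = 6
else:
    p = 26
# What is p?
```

Trace:
`y = 17` → y = 17
`if y <= 14: ...` → y <= 14 is False, take else branch → p = 26
So p = 26

Answer: 26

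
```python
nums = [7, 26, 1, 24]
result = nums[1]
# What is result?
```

Trace:
`nums = [7, 26, 1, 24]` → nums = [7, 26, 1, 24]
`result = nums[1]` → result = 26
So result = 26

Answer: 26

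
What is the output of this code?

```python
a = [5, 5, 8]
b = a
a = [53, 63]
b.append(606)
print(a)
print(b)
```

Key concept: rebinding vs mutation: a is rebound to a new list, b still points at the original.
Step by step:
`a = [5, 5, 8]` → a = [5, 5, 8]
`b = a` → b = [5, 5, 8] (same object as a)
`a = [53, 63]` → a = [53, 63]
`b.append(606)` → b = [5, 5, 8, 606]
`print(a)` → prints [53, 63]
`print(b)` → prints [5, 5, 8, 606]

Answer:
[53, 63]
[5, 5, 8, 606]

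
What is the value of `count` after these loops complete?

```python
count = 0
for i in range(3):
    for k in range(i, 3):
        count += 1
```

Upper triangle: 3 + 2 + ... + 1
`count` takes the values: 0 → 1 → 2 → 3 → 4 → 5 → 6

Answer: 6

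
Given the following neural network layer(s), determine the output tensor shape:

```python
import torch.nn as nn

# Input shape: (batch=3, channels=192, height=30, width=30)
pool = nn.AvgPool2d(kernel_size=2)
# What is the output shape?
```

Input: (3, 192, 30, 30) -> Output: (3, 192, 15, 15)

Answer: (3, 192, 15, 15)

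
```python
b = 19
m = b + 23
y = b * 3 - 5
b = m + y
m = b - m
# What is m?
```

Trace:
`b = 19` → b = 19
`m = b + 23` → m = 42
`y = b * 3 - 5` → y = 52
`b = m + y` → b = 94
`m = b - m` → m = 52
So m = 52

Answer: 52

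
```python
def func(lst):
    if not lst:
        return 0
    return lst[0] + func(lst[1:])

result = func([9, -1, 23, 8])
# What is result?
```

9 + (-1) + 23 + 8 + 0 = 39

Answer: 39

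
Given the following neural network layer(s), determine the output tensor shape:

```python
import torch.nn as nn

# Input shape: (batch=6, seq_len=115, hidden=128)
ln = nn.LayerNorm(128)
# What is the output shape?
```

Input: (6, 115, 128) -> Output: (6, 115, 128)

Answer: (6, 115, 128)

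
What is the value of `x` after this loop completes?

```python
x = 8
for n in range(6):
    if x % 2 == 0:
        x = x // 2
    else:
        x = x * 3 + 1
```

Collatz-style transformation from 8
`x` takes the values: 8 → 4 → 2 → 1 → 4 → 2 → 1

Answer: 1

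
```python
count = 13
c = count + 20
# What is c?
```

Trace:
`count = 13` → count = 13
`c = count + 20` → c = 33
So c = 33

Answer: 33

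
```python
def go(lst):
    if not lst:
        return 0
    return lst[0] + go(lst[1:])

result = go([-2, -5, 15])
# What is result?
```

(-2) + (-5) + 15 + 0 = 8

Answer: 8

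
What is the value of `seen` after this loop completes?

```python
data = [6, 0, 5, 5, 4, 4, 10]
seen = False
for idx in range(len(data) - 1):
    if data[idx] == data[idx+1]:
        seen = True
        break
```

Check consecutive duplicates in [6, 0, 5, 5, 4, 4, 10]
`seen` takes the values: False → True

Answer: True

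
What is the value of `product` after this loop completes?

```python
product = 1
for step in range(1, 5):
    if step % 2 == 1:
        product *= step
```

Product of odd numbers 1 to 4
`product` takes the values: 1 → 3

Answer: 3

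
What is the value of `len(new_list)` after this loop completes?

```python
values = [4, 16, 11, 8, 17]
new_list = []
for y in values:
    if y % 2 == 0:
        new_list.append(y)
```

Count even numbers in [4, 16, 11, 8, 17]
`new_list` takes the values: [] → [4] → [4, 16] → [4, 16, 8]
So `len(new_list)` = 3

Answer: 3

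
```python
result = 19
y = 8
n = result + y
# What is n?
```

Trace:
`result = 19` → result = 19
`y = 8` → y = 8
`n = result + y` → n = 27
So n = 27

Answer: 27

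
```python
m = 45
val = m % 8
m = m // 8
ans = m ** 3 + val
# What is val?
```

Trace:
`m = 45` → m = 45
`val = m % 8` → val = 5
`m = m // 8` → m = 5
`ans = m ** 3 + val` → ans = 130
So val = 5

Answer: 5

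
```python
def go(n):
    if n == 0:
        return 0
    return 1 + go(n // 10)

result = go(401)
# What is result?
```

Count of digits of 401: 3

Answer: 3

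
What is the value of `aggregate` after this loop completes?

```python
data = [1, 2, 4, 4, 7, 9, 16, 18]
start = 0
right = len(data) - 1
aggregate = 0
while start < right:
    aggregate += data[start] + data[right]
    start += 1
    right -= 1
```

Sum of pairs from ends
`aggregate` takes the values: 0 → 19 → 37 → 50 → 61

Answer: 61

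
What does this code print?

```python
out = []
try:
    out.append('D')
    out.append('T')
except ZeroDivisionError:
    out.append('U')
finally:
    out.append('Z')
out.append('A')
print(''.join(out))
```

Execution trace: 'D' (try body) → 'T' (try body, no exception) → 'Z' (finally) → 'A' (after the try/except). Output: DTZA

Answer: DTZA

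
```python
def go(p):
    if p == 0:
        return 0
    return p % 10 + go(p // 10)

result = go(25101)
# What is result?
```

Sum of digits of 25101: 1 + 0 + 1 + 5 + 2 = 9

Answer: 9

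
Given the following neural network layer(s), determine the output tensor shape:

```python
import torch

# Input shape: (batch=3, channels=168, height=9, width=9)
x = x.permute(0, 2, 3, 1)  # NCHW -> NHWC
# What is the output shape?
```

Input: (3, 168, 9, 9) -> Output: (3, 9, 9, 168)

Answer: (3, 9, 9, 168)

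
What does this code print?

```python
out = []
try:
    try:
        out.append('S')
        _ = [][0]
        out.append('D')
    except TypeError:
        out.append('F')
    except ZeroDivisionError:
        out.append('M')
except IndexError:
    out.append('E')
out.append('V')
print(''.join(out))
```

Execution trace: 'S' (try body) → 'E' (outer except IndexError) → 'V' (after the try/except). Output: SEV

Answer: SEV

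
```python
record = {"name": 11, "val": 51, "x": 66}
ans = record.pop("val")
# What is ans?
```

Trace:
`record = {"name": 11, "val": 51, "x": 66}` → record = {'name': 11, 'val': 51, 'x': 66}
`ans = record.pop("val")` → record = {'name': 11, 'x': 66}; ans = 51
So ans = 51

Answer: 51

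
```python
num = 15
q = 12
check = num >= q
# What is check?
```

Trace:
`num = 15` → num = 15
`q = 12` → q = 12
`check = num >= q` → check = True
So check = True

Answer: True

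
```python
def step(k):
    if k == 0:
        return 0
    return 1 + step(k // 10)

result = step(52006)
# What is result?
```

Count of digits of 52006: 5

Answer: 5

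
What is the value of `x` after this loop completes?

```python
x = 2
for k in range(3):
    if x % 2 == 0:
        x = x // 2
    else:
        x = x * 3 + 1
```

Collatz-style transformation from 2
`x` takes the values: 2 → 1 → 4 → 2

Answer: 2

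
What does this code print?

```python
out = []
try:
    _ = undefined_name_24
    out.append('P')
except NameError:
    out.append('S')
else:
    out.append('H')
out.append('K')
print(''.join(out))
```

Execution trace: 'S' (except NameError) → 'K' (after the try/except). Output: SK

Answer: SK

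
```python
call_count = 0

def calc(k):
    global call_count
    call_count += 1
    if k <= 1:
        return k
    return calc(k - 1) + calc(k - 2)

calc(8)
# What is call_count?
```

Calls(k) = 1 + Calls(k-1) + Calls(k-2); Calls(0)=Calls(1)=1. For k=8 this gives 67.

Answer: 67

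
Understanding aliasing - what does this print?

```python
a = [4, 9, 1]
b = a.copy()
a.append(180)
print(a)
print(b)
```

Key concept: list.copy() creates independent copy.
Step by step:
`a = [4, 9, 1]` → a = [4, 9, 1]
`b = a.copy()` → b = [4, 9, 1]
`a.append(180)` → a = [4, 9, 1, 180]
`print(a)` → prints [4, 9, 1, 180]
`print(b)` → prints [4, 9, 1]

Answer:
[4, 9, 1, 180]
[4, 9, 1]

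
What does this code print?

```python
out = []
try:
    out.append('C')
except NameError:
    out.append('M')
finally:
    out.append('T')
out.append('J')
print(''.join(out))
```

Execution trace: 'C' (try body, no exception) → 'T' (finally) → 'J' (after the try/except). Output: CTJ

Answer: CTJ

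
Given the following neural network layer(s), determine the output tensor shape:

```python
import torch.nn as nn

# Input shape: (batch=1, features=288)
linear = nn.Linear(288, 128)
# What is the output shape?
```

Input: (1, 288) -> Output: (1, 128)

Answer: (1, 128)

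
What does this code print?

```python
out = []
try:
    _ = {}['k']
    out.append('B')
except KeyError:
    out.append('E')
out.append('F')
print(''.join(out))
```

Execution trace: 'E' (except KeyError) → 'F' (after the try/except). Output: EF

Answer: EF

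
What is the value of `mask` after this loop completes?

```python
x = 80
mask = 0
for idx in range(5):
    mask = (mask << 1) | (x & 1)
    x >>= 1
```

Reverse lowest 5 bits of 80
`mask` takes the values: 0 → 1

Answer: 1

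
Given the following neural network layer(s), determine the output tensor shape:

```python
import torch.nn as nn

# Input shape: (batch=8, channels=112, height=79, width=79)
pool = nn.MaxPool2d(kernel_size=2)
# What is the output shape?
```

Input: (8, 112, 79, 79) -> Output: (8, 112, 39, 39)

Answer: (8, 112, 39, 39)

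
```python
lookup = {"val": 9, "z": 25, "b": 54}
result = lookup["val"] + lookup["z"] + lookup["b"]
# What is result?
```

Trace:
`lookup = {"val": 9, "z": 25, "b": 54}` → lookup = {'val': 9, 'z': 25, 'b': 54}
`result = lookup["val"] + lookup["z"] + lookup["b"]` → result = 88
So result = 88

Answer: 88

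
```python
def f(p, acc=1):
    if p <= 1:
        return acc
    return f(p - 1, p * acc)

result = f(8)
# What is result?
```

Accumulator trace (n, acc): (8, 1) -> (7, 8) -> (6, 56) -> (5, 336) -> (4, 1680) -> (3, 6720) -> (2, 20160) -> (1, 40320) -> return 40320

Answer: 40320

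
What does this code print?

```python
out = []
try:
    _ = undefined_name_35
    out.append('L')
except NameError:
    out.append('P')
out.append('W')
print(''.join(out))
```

Execution trace: 'P' (except NameError) → 'W' (after the try/except). Output: PW

Answer: PW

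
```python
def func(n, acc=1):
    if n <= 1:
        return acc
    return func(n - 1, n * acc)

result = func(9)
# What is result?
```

Accumulator trace (n, acc): (9, 1) -> (8, 9) -> (7, 72) -> (6, 504) -> (5, 3024) -> (4, 15120) -> (3, 60480) -> (2, 181440) -> (1, 362880) -> return 362880

Answer: 362880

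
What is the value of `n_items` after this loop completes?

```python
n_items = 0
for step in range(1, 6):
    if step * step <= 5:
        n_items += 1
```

Count numbers where step² ≤ 5
`n_items` takes the values: 0 → 1 → 2

Answer: 2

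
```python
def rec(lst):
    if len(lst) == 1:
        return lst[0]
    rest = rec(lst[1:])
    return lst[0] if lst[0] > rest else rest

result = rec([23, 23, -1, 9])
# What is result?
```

Recursive max over [23, 23, -1, 9] = 23

Answer: 23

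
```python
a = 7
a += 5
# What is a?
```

Trace:
`a = 7` → a = 7
`a += 5` → a = 12
So a = 12

Answer: 12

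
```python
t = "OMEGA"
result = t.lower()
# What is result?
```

Trace:
`t = "OMEGA"` → t = 'OMEGA'
`result = t.lower()` → result = 'omega'
So result = 'omega'

Answer: 'omega'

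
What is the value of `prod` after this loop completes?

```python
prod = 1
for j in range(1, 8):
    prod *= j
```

7! = 5040
`prod` takes the values: 1 → 2 → 6 → 24 → 120 → 720 → 5040

Answer: 5040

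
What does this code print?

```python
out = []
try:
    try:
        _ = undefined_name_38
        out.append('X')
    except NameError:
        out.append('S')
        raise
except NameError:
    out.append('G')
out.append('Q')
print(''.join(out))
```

Execution trace: 'S' (inner except NameError) → 'G' (outer except NameError) → 'Q' (after the try/except). Output: SGQ

Answer: SGQ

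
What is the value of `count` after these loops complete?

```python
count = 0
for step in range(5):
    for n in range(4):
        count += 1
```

5 * 4 = 20
`count` takes the values: 0 → 1 → 2 → 3 → 4 → 5 → 6 → 7 → 8 → 9 → 10 → 11 → 12 → 13 → 14 → 15 → 16 → 17 → 18 → 19 → 20

Answer: 20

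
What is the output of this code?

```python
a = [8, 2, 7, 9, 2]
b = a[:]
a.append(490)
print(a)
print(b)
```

Key concept: slice [:] creates copy.
Step by step:
`a = [8, 2, 7, 9, 2]` → a = [8, 2, 7, 9, 2]
`b = a[:]` → b = [8, 2, 7, 9, 2]
`a.append(490)` → a = [8, 2, 7, 9, 2, 490]
`print(a)` → prints [8, 2, 7, 9, 2, 490]
`print(b)` → prints [8, 2, 7, 9, 2]

Answer:
[8, 2, 7, 9, 2, 490]
[8, 2, 7, 9, 2]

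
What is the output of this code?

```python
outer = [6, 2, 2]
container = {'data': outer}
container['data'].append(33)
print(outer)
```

Key concept: dict holds reference to list.
Step by step:
`outer = [6, 2, 2]` → outer = [6, 2, 2]
`container = {'data': outer}` → container = {'data': [6, 2, 2]}
`container['data'].append(33)` → outer = [6, 2, 2, 33]; container = {'data': [6, 2, 2, 33]}
`print(outer)` → prints [6, 2, 2, 33]

Answer: [6, 2, 2, 33]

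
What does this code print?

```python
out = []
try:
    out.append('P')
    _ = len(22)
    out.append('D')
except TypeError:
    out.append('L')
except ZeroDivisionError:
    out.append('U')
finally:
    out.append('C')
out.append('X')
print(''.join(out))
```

Execution trace: 'P' (try body) → 'L' (except TypeError) → 'C' (finally) → 'X' (after the try/except). Output: PLCX

Answer: PLCX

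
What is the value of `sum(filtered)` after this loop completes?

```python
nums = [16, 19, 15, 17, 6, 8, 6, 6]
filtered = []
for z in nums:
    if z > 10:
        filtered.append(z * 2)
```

Sum of doubled values > 10
`filtered` takes the values: [] → [32] → [32, 38] → [32, 38, 30] → [32, 38, 30, 34]
So `sum(filtered)` = 134

Answer: 134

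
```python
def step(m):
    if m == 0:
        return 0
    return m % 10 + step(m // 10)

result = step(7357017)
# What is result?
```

Sum of digits of 7357017: 7 + 1 + 0 + 7 + 5 + 3 + 7 = 30

Answer: 30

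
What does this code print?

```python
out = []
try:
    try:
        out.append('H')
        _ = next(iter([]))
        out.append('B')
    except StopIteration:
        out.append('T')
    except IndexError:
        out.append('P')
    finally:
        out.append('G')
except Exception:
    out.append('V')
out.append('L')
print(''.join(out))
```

Execution trace: 'H' (inner try body) → 'T' (inner except StopIteration) → 'G' (inner finally) → 'L' (after the try/except). Output: HTGL

Answer: HTGL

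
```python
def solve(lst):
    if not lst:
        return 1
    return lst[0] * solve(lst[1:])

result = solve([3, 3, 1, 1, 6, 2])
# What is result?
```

Product over [3, 3, 1, 1, 6, 2] = 3 * 3 * 1 * 1 * 6 * 2 = 108

Answer: 108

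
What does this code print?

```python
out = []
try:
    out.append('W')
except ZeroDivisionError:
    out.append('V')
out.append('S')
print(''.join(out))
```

Execution trace: 'W' (try body, no exception) → 'S' (after the try/except). Output: WS

Answer: WS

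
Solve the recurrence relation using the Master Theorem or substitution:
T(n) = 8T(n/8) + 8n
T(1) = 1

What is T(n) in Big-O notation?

By Master Theorem: a=8, b=8, f(n)=8n. Since log_8(8) = 1 and f(n) = Θ(n^1), Case 2 applies. T(n) = O(n log n).

Answer: O(n log n)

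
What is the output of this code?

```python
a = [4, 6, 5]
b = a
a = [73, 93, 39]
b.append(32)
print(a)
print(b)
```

Key concept: rebinding vs mutation: a is rebound to a new list, b still points at the original.
Step by step:
`a = [4, 6, 5]` → a = [4, 6, 5]
`b = a` → b = [4, 6, 5] (same object as a)
`a = [73, 93, 39]` → a = [73, 93, 39]
`b.append(32)` → b = [4, 6, 5, 32]
`print(a)` → prints [73, 93, 39]
`print(b)` → prints [4, 6, 5, 32]

Answer:
[73, 93, 39]
[4, 6, 5, 32]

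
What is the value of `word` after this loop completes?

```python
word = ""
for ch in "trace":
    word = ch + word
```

Reverse 'trace'
`word` takes the values: "" → "t" → "rt" → "art" → "cart" → "ecart"

Answer: "ecart"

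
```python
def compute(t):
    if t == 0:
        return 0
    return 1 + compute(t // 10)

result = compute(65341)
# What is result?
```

Count of digits of 65341: 5

Answer: 5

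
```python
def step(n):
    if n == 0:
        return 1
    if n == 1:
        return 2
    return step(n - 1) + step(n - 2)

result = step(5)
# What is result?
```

Build up from base cases: step(0)=1, step(1)=2, step(2)=3, step(3)=5, step(4)=8, step(5)=13

Answer: 13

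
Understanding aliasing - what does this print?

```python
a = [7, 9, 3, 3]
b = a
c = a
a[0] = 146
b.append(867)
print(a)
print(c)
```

Key concept: multiple aliases.
Step by step:
`a = [7, 9, 3, 3]` → a = [7, 9, 3, 3]
`b = a` → b = [7, 9, 3, 3] (same object as a)
`c = a` → c = [7, 9, 3, 3] (same object as a, b)
`a[0] = 146` → a = [146, 9, 3, 3] (same object as b, c); b = [146, 9, 3, 3] (same object as a, c); c = [146, 9, 3, 3] (same object as a, b)
`b.append(867)` → a = [146, 9, 3, 3, 867] (same object as b, c); b = [146, 9, 3, 3, 867] (same object as a, c); c = [146, 9, 3, 3, 867] (same object as a, b)
`print(a)` → prints [146, 9, 3, 3, 867]
`print(c)` → prints [146, 9, 3, 3, 867]

Answer:
[146, 9, 3, 3, 867]
[146, 9, 3, 3, 867]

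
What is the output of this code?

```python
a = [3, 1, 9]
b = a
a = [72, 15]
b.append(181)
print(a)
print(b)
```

Key concept: rebinding vs mutation: a is rebound to a new list, b still points at the original.
Step by step:
`a = [3, 1, 9]` → a = [3, 1, 9]
`b = a` → b = [3, 1, 9] (same object as a)
`a = [72, 15]` → a = [72, 15]
`b.append(181)` → b = [3, 1, 9, 181]
`print(a)` → prints [72, 15]
`print(b)` → prints [3, 1, 9, 181]

Answer:
[72, 15]
[3, 1, 9, 181]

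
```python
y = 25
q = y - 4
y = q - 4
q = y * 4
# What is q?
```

Trace:
`y = 25` → y = 25
`q = y - 4` → q = 21
`y = q - 4` → y = 17
`q = y * 4` → q = 68
So q = 68

Answer: 68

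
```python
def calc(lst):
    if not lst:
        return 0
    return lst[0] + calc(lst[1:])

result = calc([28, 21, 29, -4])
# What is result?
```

28 + 21 + 29 + (-4) + 0 = 74

Answer: 74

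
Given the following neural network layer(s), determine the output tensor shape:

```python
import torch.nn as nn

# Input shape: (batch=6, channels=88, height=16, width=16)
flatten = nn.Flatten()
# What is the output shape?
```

Input: (6, 88, 16, 16) -> Output: (6, 22528)

Answer: (6, 22528)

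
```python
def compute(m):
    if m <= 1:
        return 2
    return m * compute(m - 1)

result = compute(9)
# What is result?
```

compute(9) = 9 * 8 * 7 * 6 * 5 * 4 * 3 * 2 * 2 = 725760

Answer: 725760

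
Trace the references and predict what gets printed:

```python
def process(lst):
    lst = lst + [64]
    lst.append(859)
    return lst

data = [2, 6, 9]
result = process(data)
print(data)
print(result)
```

Key concept: rebinding parameter vs mutation.
Step by step:
`data = [2, 6, 9]` → data = [2, 6, 9]
`result = process(data)` → result = [2, 6, 9, 64, 859]
`print(data)` → prints [2, 6, 9]
`print(result)` → prints [2, 6, 9, 64, 859]

Answer:
[2, 6, 9]
[2, 6, 9, 64, 859]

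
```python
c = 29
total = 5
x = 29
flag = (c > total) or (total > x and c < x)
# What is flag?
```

Trace:
`c = 29` → c = 29
`total = 5` → total = 5
`x = 29` → x = 29
`flag = (c > total) or (total > x and c < x)` → flag = True
So flag = True

Answer: True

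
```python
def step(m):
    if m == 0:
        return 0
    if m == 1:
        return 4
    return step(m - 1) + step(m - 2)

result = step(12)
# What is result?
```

Build up from base cases: step(0)=0, step(1)=4, step(2)=4, step(3)=8, step(4)=12, step(5)=20, step(6)=32, ..., step(12)=576

Answer: 576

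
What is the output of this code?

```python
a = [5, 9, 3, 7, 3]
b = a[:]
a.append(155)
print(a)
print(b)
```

Key concept: slice [:] creates copy.
Step by step:
`a = [5, 9, 3, 7, 3]` → a = [5, 9, 3, 7, 3]
`b = a[:]` → b = [5, 9, 3, 7, 3]
`a.append(155)` → a = [5, 9, 3, 7, 3, 155]
`print(a)` → prints [5, 9, 3, 7, 3, 155]
`print(b)` → prints [5, 9, 3, 7, 3]

Answer:
[5, 9, 3, 7, 3, 155]
[5, 9, 3, 7, 3]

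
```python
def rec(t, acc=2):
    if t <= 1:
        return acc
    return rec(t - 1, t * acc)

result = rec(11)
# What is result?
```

Accumulator trace (n, acc): (11, 2) -> (10, 22) -> (9, 220) -> (8, 1980) -> (7, 15840) -> (6, 110880) -> (5, 665280) -> (4, 3326400) -> (3, 13305600) -> (2, 39916800) -> (1, 79833600) -> return 79833600

Answer: 79833600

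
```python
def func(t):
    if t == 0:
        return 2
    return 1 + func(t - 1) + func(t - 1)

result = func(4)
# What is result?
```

func(t) = 1 + 2·func(t-1), func(0)=2. Closed form: (2+1)·2^4 - 1 = 47.

Answer: 47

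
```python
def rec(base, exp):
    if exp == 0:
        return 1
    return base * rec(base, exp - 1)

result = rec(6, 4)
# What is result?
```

rec(6, 4) = 6 * 6 * 6 * 6 = 1296

Answer: 1296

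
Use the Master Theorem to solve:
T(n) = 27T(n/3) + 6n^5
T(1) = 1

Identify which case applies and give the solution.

a=27, b=3, f(n)=6n^5. log_3(27) = 3. Since c=5 > 3 and the regularity condition holds (27(n/3)^5 = (27/3^5)n^5 with 27/3^5 < 1), Case 3 applies: T(n) = Θ(f(n)) = O(n^5).

Answer: O(n^5) - Case 3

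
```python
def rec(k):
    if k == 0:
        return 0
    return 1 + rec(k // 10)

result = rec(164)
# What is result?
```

Count of digits of 164: 3

Answer: 3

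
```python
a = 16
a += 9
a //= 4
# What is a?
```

Trace:
`a = 16` → a = 16
`a += 9` → a = 25
`a //= 4` → a = 6
So a = 6

Answer: 6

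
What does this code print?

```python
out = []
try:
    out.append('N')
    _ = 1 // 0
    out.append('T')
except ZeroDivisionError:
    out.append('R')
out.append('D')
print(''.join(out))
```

Execution trace: 'N' (try body) → 'R' (except ZeroDivisionError) → 'D' (after the try/except). Output: NRD

Answer: NRD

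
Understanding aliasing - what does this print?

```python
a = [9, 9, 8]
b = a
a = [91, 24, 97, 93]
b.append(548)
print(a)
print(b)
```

Key concept: rebinding vs mutation: a is rebound to a new list, b still points at the original.
Step by step:
`a = [9, 9, 8]` → a = [9, 9, 8]
`b = a` → b = [9, 9, 8] (same object as a)
`a = [91, 24, 97, 93]` → a = [91, 24, 97, 93]
`b.append(548)` → b = [9, 9, 8, 548]
`print(a)` → prints [91, 24, 97, 93]
`print(b)` → prints [9, 9, 8, 548]

Answer:
[91, 24, 97, 93]
[9, 9, 8, 548]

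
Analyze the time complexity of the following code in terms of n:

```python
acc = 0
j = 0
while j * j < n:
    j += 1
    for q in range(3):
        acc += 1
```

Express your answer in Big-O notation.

Each loop level contributes: √n × 1. Multiplying the contributions gives O(√n).

Answer: O(√n)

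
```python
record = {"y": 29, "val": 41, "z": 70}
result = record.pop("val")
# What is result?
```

Trace:
`record = {"y": 29, "val": 41, "z": 70}` → record = {'y': 29, 'val': 41, 'z': 70}
`result = record.pop("val")` → record = {'y': 29, 'z': 70}; result = 41
So result = 41

Answer: 41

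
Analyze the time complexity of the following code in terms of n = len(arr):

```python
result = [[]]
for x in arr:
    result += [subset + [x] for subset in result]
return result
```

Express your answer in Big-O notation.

This is subset (power-set) generation — 2^n subsets, each materialised as a list of up to n elements. Time complexity: O(n · 2^n).

Answer: O(n · 2^n)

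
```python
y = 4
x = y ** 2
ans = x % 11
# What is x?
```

Trace:
`y = 4` → y = 4
`x = y ** 2` → x = 16
`ans = x % 11` → ans = 5
So x = 16

Answer: 16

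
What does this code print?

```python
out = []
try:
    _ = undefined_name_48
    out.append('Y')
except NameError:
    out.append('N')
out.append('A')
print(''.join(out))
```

Execution trace: 'N' (except NameError) → 'A' (after the try/except). Output: NA

Answer: NA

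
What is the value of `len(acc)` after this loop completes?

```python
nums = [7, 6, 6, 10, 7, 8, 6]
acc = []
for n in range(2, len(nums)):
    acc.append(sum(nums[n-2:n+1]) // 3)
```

Number of 3-element averages
`acc` takes the values: [] → [6] → [6, 7] → [6, 7, 7] → [6, 7, 7, 8] → [6, 7, 7, 8, 7]
So `len(acc)` = 5

Answer: 5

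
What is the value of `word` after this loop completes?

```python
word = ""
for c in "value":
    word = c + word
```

Reverse 'value'
`word` takes the values: "" → "v" → "av" → "lav" → "ulav" → "eulav"

Answer: "eulav"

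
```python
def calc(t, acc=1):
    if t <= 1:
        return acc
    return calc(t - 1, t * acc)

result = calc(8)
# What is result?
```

Accumulator trace (n, acc): (8, 1) -> (7, 8) -> (6, 56) -> (5, 336) -> (4, 1680) -> (3, 6720) -> (2, 20160) -> (1, 40320) -> return 40320

Answer: 40320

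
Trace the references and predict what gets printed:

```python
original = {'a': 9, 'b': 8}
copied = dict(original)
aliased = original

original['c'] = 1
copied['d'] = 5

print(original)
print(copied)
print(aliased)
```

Key concept: dict() creates copy, assignment creates alias.
Step by step:
`original = {'a': 9, 'b': 8}` → original = {'a': 9, 'b': 8}
`copied = dict(original)` → copied = {'a': 9, 'b': 8}
`aliased = original` → aliased = {'a': 9, 'b': 8} (same object as original)
`original['c'] = 1` → original = {'a': 9, 'b': 8, 'c': 1} (same object as aliased); aliased = {'a': 9, 'b': 8, 'c': 1} (same object as original)
`copied['d'] = 5` → copied = {'a': 9, 'b': 8, 'd': 5}
`print(original)` → prints {'a': 9, 'b': 8, 'c': 1}
`print(copied)` → prints {'a': 9, 'b': 8, 'd': 5}
`print(aliased)` → prints {'a': 9, 'b': 8, 'c': 1}

Answer:
{'a': 9, 'b': 8, 'c': 1}
{'a': 9, 'b': 8, 'd': 5}
{'a': 9, 'b': 8, 'c': 1}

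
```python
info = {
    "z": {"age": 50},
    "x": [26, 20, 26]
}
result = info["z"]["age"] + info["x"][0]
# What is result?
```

Trace:
`info = { ...` → info = {'z': {'age': 50}, 'x': [26, 20, 26]}
`result = info["z"]["age"] + info["x"][0]` → result = 76
So result = 76

Answer: 76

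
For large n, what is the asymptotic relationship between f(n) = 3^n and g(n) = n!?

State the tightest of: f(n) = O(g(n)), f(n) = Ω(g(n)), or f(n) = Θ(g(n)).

3^n vs n!: f(n) = O(g(n)) but not Ω(g(n)) — n! grows strictly faster than 3^n.

Answer: f(n) = O(g(n)) but not Ω(g(n)) — n! grows strictly faster than 3^n.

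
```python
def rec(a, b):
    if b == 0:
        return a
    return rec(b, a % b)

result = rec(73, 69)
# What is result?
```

rec(73, 69) -> rec(69, 4) -> rec(4, 1) -> rec(1, 0) -> 1

Answer: 1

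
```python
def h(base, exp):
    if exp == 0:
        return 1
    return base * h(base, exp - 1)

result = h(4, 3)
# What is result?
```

h(4, 3) = 4 * 4 * 4 = 64

Answer: 64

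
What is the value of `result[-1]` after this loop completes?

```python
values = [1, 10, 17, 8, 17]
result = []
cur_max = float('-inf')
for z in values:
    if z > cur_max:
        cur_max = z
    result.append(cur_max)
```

Running max ends at 17
`result` takes the values: [] → [1] → [1, 10] → [1, 10, 17] → [1, 10, 17, 17] → [1, 10, 17, 17, 17]
So `result[-1]` = 17

Answer: 17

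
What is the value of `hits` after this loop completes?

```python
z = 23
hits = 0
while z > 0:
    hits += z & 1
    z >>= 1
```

Count set bits in 23 (binary: 0b10111)
`hits` takes the values: 0 → 1 → 2 → 3 → 4

Answer: 4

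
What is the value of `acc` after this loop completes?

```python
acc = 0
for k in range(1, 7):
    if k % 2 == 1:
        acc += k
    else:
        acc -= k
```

Add odd, subtract even
`acc` takes the values: 0 → 1 → -1 → 2 → -2 → 3 → -3

Answer: -3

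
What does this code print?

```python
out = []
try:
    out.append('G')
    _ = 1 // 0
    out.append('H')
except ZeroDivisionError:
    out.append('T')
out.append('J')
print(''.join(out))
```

Execution trace: 'G' (try body) → 'T' (except ZeroDivisionError) → 'J' (after the try/except). Output: GTJ

Answer: GTJ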